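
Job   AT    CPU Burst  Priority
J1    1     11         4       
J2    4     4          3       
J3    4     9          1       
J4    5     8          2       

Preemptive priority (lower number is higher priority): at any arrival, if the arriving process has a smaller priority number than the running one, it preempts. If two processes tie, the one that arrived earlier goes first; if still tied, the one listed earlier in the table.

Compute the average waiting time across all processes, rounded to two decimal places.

11.50

Schedule: | idle 0-1 | J1 1-4 | J3 4-13 | J4 13-21 | J2 21-25 | J1 25-33 |
Completion: J1=33  J2=25  J3=13  J4=21
Turnaround (C−A): J1=32  J2=21  J3=9  J4=16
Waiting times: J1=21, J2=17, J3=0, J4=8
Average waiting = (21+17+0+8) / 4 = 46/4 = 11.50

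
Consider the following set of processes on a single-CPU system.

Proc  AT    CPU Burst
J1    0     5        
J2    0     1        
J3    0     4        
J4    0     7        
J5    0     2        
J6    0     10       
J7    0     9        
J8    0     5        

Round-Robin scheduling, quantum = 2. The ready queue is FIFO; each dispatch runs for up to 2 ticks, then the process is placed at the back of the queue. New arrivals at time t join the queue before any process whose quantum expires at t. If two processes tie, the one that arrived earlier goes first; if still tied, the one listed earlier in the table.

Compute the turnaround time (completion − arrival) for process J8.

Timeline: | J1 0-2 | J2 2-3 | J3 3-5 | J4 5-7 | J5 7-9 | J6 9-11 | J7 11-13 | J8 13-15 | J1 15-17 | J3 17-19 | J4 19-21 | J6 21-23 | J7 23-25 | J8 25-27 | J1 27-28 | J4 28-30 | J6 30-32 | J7 32-34 | J8 34-35 | J4 35-36 | J6 36-38 | J7 38-40 | J6 40-42 | J7 42-43 |
Completion: J1=28  J2=3  J3=19  J4=36  J5=9  J6=42  J7=43  J8=35
Turnaround (C−A): J1=28  J2=3  J3=19  J4=36  J5=9  J6=42  J7=43  J8=35
Turnaround(J8) = completion − arrival = 35 − 0 = 35

35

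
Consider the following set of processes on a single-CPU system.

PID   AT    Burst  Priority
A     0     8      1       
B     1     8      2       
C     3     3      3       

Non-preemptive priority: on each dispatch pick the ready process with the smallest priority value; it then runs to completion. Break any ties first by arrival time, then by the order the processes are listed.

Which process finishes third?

Gantt: | A 0-8 | B 8-16 | C 16-19 |
Completion: A=8  B=16  C=19
Turnaround (C−A): A=8  B=15  C=16
Finish order: A → B → C

C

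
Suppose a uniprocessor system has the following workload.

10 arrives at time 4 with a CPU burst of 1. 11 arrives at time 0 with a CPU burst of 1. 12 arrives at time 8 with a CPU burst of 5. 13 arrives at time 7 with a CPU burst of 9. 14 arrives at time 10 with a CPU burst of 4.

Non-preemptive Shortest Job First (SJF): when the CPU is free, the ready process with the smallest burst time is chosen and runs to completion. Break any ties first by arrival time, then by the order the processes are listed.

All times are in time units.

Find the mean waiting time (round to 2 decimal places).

Timeline: | 11 0-1 | idle 1-4 | 10 4-5 | idle 5-7 | 13 7-16 | 14 16-20 | 12 20-25 |
Completion: 10=5  11=1  12=25  13=16  14=20
Waiting times: 10=0, 11=0, 12=12, 13=0, 14=6
Average waiting = (0+0+12+0+6) / 5 = 18/5 = 3.60

3.60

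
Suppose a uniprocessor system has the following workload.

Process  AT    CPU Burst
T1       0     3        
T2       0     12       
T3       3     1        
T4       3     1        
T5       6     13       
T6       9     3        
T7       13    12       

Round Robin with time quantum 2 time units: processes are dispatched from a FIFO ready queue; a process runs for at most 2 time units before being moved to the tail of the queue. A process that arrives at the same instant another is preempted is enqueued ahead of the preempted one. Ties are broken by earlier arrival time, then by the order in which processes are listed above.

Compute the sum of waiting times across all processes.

81

Schedule: | T1 0-2 | T2 2-4 | T1 4-5 | T3 5-6 | T4 6-7 | T2 7-9 | T5 9-11 | T6 11-13 | T2 13-15 | T5 15-17 | T7 17-19 | T6 19-20 | T2 20-22 | T5 22-24 | T7 24-26 | T2 26-28 | T5 28-30 | T7 30-32 | T2 32-34 | T5 34-36 | T7 36-38 | T5 38-40 | T7 40-42 | T5 42-43 | T7 43-45 |
Completion: T1=5  T2=34  T3=6  T4=7  T5=43  T6=20  T7=45
Turnaround (C−A): T1=5  T2=34  T3=3  T4=4  T5=37  T6=11  T7=32
Waiting = turnaround − burst: T1=2, T2=22, T3=2, T4=3, T5=24, T6=8, T7=20
Total waiting = 2 + 22 + 2 + 3 + 24 + 8 + 20 = 81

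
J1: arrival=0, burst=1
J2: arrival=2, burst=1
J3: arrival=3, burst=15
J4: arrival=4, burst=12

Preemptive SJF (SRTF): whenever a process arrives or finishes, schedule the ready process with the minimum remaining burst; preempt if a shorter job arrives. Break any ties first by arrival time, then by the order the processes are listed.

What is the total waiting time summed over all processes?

12

Gantt: | J1 0-1 | idle 1-2 | J2 2-3 | J3 3-4 | J4 4-16 | J3 16-30 |
Completion: J1=1  J2=3  J3=30  J4=16
Turnaround (C−A): J1=1  J2=1  J3=27  J4=12
Waiting = turnaround − burst: J1=0, J2=0, J3=12, J4=0
Total waiting = 0 + 0 + 12 + 0 = 12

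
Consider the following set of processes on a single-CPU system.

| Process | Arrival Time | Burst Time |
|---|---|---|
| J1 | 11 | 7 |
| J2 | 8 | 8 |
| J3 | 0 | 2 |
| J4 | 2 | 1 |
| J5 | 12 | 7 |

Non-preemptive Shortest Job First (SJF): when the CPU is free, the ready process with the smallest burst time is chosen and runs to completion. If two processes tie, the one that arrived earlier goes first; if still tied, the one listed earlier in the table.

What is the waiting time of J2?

Schedule: | J3 0-2 | J4 2-3 | idle 3-8 | J2 8-16 | J1 16-23 | J5 23-30 |
Completion: J1=23  J2=16  J3=2  J4=3  J5=30
Turnaround (C−A): J1=12  J2=8  J3=2  J4=1  J5=18
Waiting(J2) = turnaround − burst = 8 − 8 = 0

0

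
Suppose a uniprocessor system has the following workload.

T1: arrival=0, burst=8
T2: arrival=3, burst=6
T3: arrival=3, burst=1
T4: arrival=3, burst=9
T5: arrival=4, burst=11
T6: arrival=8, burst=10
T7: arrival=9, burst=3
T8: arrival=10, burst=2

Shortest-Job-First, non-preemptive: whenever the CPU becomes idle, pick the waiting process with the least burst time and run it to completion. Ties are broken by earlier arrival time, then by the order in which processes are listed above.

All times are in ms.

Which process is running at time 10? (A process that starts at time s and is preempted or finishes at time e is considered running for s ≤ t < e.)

T7

Timeline: | T1 0-8 | T3 8-9 | T7 9-12 | T8 12-14 | T2 14-20 | T4 20-29 | T6 29-39 | T5 39-50 |
Completion: T1=8  T2=20  T3=9  T4=29  T5=50  T6=39  T7=12  T8=14
Turnaround (C−A): T1=8  T2=17  T3=6  T4=26  T5=46  T6=31  T7=3  T8=4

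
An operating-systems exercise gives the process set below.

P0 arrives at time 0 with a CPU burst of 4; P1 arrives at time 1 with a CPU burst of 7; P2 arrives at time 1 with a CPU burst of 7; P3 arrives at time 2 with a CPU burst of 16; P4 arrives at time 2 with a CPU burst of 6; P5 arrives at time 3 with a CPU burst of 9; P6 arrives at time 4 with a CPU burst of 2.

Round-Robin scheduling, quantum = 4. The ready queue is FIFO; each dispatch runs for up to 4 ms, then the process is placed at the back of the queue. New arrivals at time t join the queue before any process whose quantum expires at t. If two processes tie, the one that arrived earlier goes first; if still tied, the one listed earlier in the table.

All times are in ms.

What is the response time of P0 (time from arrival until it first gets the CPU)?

0

Timeline: | P0 0-4 | P1 4-8 | P2 8-12 | P3 12-16 | P4 16-20 | P5 20-24 | P6 24-26 | P1 26-29 | P2 29-32 | P3 32-36 | P4 36-38 | P5 38-42 | P3 42-46 | P5 46-47 | P3 47-51 |
Completion: P0=4  P1=29  P2=32  P3=51  P4=38  P5=47  P6=26
Turnaround (C−A): P0=4  P1=28  P2=31  P3=49  P4=36  P5=44  P6=22
Response(P0) = first start − arrival = 0 − 0 = 0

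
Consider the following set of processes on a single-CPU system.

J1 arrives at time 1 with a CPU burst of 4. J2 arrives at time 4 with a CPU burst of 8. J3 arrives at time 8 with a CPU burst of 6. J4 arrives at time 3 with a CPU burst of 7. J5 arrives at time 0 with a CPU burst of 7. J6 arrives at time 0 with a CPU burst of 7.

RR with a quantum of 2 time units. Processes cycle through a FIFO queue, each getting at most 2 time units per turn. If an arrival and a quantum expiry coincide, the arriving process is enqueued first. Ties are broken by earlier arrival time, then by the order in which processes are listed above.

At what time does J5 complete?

Timeline: | J5 0-2 | J6 2-4 | J1 4-6 | J5 6-8 | J4 8-10 | J2 10-12 | J6 12-14 | J1 14-16 | J3 16-18 | J5 18-20 | J4 20-22 | J2 22-24 | J6 24-26 | J3 26-28 | J5 28-29 | J4 29-31 | J2 31-33 | J6 33-34 | J3 34-36 | J4 36-37 | J2 37-39 |
Completion: J1=16  J2=39  J3=36  J4=37  J5=29  J6=34

29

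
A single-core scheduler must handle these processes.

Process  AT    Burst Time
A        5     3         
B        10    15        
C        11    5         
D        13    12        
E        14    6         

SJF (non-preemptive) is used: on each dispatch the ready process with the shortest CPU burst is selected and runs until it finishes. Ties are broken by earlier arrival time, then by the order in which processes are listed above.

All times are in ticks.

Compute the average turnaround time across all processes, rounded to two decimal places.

Schedule: | idle 0-5 | A 5-8 | idle 8-10 | B 10-25 | C 25-30 | E 30-36 | D 36-48 |
Completion: A=8  B=25  C=30  D=48  E=36
Turnaround (C−A): A=3  B=15  C=19  D=35  E=22
Turnaround times: A=3, B=15, C=19, D=35, E=22
Average turnaround = (3+15+19+35+22) / 5 = 94/5 = 18.80

18.80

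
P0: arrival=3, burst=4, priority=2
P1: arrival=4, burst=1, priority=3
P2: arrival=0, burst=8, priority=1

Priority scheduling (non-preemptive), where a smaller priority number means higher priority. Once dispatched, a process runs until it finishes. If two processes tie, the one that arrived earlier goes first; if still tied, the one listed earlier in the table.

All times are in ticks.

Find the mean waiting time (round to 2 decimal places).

4.33

Gantt: | P2 0-8 | P0 8-12 | P1 12-13 |
Completion: P0=12  P1=13  P2=8
Turnaround (C−A): P0=9  P1=9  P2=8
Waiting times: P0=5, P1=8, P2=0
Average waiting = (5+8+0) / 3 = 13/3 = 4.33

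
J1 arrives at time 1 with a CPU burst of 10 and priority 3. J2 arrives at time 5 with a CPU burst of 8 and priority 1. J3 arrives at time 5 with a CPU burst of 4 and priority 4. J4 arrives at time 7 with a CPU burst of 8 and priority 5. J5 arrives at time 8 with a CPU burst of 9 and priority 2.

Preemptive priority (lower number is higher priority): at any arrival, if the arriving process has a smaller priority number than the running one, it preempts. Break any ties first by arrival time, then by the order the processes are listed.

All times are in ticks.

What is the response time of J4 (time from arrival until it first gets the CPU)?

25

Gantt: | idle 0-1 | J1 1-5 | J2 5-13 | J5 13-22 | J1 22-28 | J3 28-32 | J4 32-40 |
Completion: J1=28  J2=13  J3=32  J4=40  J5=22
Response(J4) = first start − arrival = 32 − 7 = 25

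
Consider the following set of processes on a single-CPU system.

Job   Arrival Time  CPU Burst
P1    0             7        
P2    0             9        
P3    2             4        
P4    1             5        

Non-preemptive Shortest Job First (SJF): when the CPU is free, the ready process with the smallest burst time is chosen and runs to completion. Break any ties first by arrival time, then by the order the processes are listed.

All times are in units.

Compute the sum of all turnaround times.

Gantt: | P1 0-7 | P3 7-11 | P4 11-16 | P2 16-25 |
Completion: P1=7  P2=25  P3=11  P4=16
Turnaround = completion − arrival: P1=7, P2=25, P3=9, P4=15
Total turnaround = 7 + 25 + 9 + 15 = 56

56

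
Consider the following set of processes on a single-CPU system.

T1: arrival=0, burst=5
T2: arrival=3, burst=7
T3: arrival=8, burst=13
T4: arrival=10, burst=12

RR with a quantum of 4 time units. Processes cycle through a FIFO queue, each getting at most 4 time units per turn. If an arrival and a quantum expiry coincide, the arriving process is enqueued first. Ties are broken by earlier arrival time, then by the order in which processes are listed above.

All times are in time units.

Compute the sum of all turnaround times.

Gantt: | T1 0-4 | T2 4-8 | T1 8-9 | T3 9-13 | T2 13-16 | T4 16-20 | T3 20-24 | T4 24-28 | T3 28-32 | T4 32-36 | T3 36-37 |
Completion: T1=9  T2=16  T3=37  T4=36
Turnaround (C−A): T1=9  T2=13  T3=29  T4=26
Turnaround = completion − arrival: T1=9, T2=13, T3=29, T4=26
Total turnaround = 9 + 13 + 29 + 26 = 77

77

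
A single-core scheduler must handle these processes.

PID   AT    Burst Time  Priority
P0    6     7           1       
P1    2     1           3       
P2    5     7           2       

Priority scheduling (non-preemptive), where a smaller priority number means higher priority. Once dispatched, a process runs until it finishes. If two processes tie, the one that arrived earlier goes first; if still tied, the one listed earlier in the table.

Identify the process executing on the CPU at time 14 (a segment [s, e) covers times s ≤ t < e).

P0

Timeline: | idle 0-2 | P1 2-3 | idle 3-5 | P2 5-12 | P0 12-19 |
Completion: P0=19  P1=3  P2=12
Turnaround (C−A): P0=13  P1=1  P2=7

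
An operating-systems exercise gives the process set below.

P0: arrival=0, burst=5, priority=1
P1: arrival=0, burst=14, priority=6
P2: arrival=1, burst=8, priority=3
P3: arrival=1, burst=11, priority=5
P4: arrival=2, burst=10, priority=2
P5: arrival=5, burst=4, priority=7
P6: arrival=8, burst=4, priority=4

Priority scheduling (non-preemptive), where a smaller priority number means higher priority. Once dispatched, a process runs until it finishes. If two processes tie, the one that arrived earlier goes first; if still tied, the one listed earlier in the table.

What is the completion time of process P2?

23

Gantt: | P0 0-5 | P4 5-15 | P2 15-23 | P6 23-27 | P3 27-38 | P1 38-52 | P5 52-56 |
Completion: P0=5  P1=52  P2=23  P3=38  P4=15  P5=56  P6=27
Turnaround (C−A): P0=5  P1=52  P2=22  P3=37  P4=13  P5=51  P6=19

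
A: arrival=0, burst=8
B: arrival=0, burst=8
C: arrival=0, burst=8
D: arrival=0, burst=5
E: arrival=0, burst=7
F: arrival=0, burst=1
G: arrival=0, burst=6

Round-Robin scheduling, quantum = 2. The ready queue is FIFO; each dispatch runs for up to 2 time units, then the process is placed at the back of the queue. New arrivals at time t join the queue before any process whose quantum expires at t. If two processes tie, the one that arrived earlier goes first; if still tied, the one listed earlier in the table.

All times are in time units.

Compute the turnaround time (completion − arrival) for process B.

40

Gantt: | A 0-2 | B 2-4 | C 4-6 | D 6-8 | E 8-10 | F 10-11 | G 11-13 | A 13-15 | B 15-17 | C 17-19 | D 19-21 | E 21-23 | G 23-25 | A 25-27 | B 27-29 | C 29-31 | D 31-32 | E 32-34 | G 34-36 | A 36-38 | B 38-40 | C 40-42 | E 42-43 |
Completion: A=38  B=40  C=42  D=32  E=43  F=11  G=36
Turnaround(B) = completion − arrival = 40 − 0 = 40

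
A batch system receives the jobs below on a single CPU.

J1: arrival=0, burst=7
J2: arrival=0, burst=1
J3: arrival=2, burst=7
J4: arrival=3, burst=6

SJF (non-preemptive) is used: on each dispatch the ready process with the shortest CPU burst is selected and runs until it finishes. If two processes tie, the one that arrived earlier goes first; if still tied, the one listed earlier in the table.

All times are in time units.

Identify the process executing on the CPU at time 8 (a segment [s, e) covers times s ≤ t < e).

Schedule: | J2 0-1 | J1 1-8 | J4 8-14 | J3 14-21 |
Completion: J1=8  J2=1  J3=21  J4=14
Turnaround (C−A): J1=8  J2=1  J3=19  J4=11

J4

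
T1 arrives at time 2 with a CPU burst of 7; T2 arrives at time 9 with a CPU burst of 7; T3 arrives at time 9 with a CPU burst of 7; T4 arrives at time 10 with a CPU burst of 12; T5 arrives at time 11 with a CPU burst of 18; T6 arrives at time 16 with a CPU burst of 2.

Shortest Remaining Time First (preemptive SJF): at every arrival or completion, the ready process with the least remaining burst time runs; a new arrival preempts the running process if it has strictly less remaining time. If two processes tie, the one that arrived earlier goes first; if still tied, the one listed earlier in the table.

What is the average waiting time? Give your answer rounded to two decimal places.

8.33

Gantt: | idle 0-2 | T1 2-9 | T2 9-16 | T6 16-18 | T3 18-25 | T4 25-37 | T5 37-55 |
Completion: T1=9  T2=16  T3=25  T4=37  T5=55  T6=18
Turnaround (C−A): T1=7  T2=7  T3=16  T4=27  T5=44  T6=2
Waiting times: T1=0, T2=0, T3=9, T4=15, T5=26, T6=0
Average waiting = (0+0+9+15+26+0) / 6 = 50/6 = 8.33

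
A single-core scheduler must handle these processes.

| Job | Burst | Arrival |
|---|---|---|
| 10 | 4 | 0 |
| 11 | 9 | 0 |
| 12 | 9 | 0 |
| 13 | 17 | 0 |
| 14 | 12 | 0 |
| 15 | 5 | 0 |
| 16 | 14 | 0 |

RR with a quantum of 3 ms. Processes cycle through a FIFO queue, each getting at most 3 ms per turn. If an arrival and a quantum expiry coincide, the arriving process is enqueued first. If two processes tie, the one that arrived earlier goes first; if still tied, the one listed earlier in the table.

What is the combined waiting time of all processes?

273

Schedule: | 10 0-3 | 11 3-6 | 12 6-9 | 13 9-12 | 14 12-15 | 15 15-18 | 16 18-21 | 10 21-22 | 11 22-25 | 12 25-28 | 13 28-31 | 14 31-34 | 15 34-36 | 16 36-39 | 11 39-42 | 12 42-45 | 13 45-48 | 14 48-51 | 16 51-54 | 13 54-57 | 14 57-60 | 16 60-63 | 13 63-66 | 16 66-68 | 13 68-70 |
Completion: 10=22  11=42  12=45  13=70  14=60  15=36  16=68
Waiting = turnaround − burst: 10=18, 11=33, 12=36, 13=53, 14=48, 15=31, 16=54
Total waiting = 18 + 33 + 36 + 53 + 48 + 31 + 54 = 273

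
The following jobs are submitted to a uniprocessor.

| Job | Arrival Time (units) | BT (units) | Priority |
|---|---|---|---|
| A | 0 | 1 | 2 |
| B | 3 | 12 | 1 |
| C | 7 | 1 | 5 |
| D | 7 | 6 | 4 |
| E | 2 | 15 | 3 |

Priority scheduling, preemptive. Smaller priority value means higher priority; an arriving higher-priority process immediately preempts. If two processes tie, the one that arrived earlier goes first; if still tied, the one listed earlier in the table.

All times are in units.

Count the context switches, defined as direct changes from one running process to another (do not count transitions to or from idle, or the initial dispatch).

Gantt: | A 0-1 | idle 1-2 | E 2-3 | B 3-15 | E 15-29 | D 29-35 | C 35-36 |
Completion: A=1  B=15  C=36  D=35  E=29
Turnaround (C−A): A=1  B=12  C=29  D=28  E=27

4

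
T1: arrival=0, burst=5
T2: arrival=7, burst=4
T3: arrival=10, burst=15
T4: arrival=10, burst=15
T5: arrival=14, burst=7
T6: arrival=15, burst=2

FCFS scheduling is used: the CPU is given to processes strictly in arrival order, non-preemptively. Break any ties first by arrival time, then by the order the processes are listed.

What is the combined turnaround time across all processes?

125

Schedule: | T1 0-5 | idle 5-7 | T2 7-11 | T3 11-26 | T4 26-41 | T5 41-48 | T6 48-50 |
Completion: T1=5  T2=11  T3=26  T4=41  T5=48  T6=50
Turnaround (C−A): T1=5  T2=4  T3=16  T4=31  T5=34  T6=35
Turnaround = completion − arrival: T1=5, T2=4, T3=16, T4=31, T5=34, T6=35
Total turnaround = 5 + 4 + 16 + 31 + 34 + 35 = 125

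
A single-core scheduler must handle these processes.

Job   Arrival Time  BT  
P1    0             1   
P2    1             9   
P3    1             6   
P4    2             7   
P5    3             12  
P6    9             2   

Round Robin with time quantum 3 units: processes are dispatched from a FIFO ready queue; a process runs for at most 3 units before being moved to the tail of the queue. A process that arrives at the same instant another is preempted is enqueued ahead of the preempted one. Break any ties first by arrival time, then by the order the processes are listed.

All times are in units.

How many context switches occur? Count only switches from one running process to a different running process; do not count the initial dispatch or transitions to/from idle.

12

Gantt: | P1 0-1 | P2 1-4 | P3 4-7 | P4 7-10 | P5 10-13 | P2 13-16 | P3 16-19 | P6 19-21 | P4 21-24 | P5 24-27 | P2 27-30 | P4 30-31 | P5 31-37 |
Completion: P1=1  P2=30  P3=19  P4=31  P5=37  P6=21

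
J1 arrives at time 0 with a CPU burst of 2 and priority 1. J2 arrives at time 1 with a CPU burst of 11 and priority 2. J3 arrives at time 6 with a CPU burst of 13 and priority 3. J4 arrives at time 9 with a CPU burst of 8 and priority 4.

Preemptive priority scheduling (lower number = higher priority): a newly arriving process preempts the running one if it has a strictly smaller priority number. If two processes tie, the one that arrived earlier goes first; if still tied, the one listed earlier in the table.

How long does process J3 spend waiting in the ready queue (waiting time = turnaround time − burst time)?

7

Gantt: | J1 0-2 | J2 2-13 | J3 13-26 | J4 26-34 |
Completion: J1=2  J2=13  J3=26  J4=34
Waiting(J3) = turnaround − burst = 20 − 13 = 7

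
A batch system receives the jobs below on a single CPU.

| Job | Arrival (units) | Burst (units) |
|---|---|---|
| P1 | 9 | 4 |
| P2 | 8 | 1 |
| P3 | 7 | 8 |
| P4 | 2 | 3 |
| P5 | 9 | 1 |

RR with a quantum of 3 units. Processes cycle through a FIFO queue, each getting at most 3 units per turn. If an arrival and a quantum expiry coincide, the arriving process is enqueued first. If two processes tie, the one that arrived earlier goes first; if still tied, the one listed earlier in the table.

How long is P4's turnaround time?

3

Timeline: | idle 0-2 | P4 2-5 | idle 5-7 | P3 7-10 | P2 10-11 | P1 11-14 | P5 14-15 | P3 15-18 | P1 18-19 | P3 19-21 |
Completion: P1=19  P2=11  P3=21  P4=5  P5=15
Turnaround(P4) = completion − arrival = 5 − 2 = 3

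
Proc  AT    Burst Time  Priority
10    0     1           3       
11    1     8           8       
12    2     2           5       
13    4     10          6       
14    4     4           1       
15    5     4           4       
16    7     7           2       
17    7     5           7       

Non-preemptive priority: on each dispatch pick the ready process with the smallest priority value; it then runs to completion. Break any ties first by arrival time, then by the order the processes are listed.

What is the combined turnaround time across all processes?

Timeline: | 10 0-1 | 11 1-9 | 14 9-13 | 16 13-20 | 15 20-24 | 12 24-26 | 13 26-36 | 17 36-41 |
Completion: 10=1  11=9  12=26  13=36  14=13  15=24  16=20  17=41
Turnaround = completion − arrival: 10=1, 11=8, 12=24, 13=32, 14=9, 15=19, 16=13, 17=34
Total turnaround = 1 + 8 + 24 + 32 + 9 + 19 + 13 + 34 = 140

140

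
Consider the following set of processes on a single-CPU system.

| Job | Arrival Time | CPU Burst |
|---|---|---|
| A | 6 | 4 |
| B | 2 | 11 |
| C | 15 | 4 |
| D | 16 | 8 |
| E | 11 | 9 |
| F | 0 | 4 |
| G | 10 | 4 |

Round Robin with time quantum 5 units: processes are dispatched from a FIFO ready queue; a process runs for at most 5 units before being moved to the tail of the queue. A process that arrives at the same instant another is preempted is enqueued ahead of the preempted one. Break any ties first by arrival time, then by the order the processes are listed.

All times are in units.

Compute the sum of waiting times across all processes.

88

Gantt: | F 0-4 | B 4-9 | A 9-13 | B 13-18 | G 18-22 | E 22-27 | C 27-31 | D 31-36 | B 36-37 | E 37-41 | D 41-44 |
Completion: A=13  B=37  C=31  D=44  E=41  F=4  G=22
Turnaround (C−A): A=7  B=35  C=16  D=28  E=30  F=4  G=12
Waiting = turnaround − burst: A=3, B=24, C=12, D=20, E=21, F=0, G=8
Total waiting = 3 + 24 + 12 + 20 + 21 + 0 + 8 = 88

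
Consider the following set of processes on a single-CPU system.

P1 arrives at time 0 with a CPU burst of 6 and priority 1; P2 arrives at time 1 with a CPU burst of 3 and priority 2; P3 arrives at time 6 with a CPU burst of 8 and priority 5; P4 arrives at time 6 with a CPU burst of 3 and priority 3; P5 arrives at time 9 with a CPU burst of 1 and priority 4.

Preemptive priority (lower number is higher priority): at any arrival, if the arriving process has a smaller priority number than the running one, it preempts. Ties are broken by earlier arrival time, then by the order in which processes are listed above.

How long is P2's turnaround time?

Schedule: | P1 0-6 | P2 6-9 | P4 9-12 | P5 12-13 | P3 13-21 |
Completion: P1=6  P2=9  P3=21  P4=12  P5=13
Turnaround (C−A): P1=6  P2=8  P3=15  P4=6  P5=4
Turnaround(P2) = completion − arrival = 9 − 1 = 8

8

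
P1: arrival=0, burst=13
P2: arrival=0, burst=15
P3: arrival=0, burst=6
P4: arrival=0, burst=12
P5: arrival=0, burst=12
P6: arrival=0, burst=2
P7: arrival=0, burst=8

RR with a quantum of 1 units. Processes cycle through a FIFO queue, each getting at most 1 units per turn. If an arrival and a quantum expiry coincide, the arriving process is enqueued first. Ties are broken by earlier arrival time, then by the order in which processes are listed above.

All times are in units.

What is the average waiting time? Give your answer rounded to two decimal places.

Gantt: | P1 0-1 | P2 1-2 | P3 2-3 | P4 3-4 | P5 4-5 | P6 5-6 | P7 6-7 | P1 7-8 | P2 8-9 | P3 9-10 | P4 10-11 | P5 11-12 | P6 12-13 | P7 13-14 | P1 14-15 | P2 15-16 | P3 16-17 | P4 17-18 | P5 18-19 | P7 19-20 | P1 20-21 | P2 21-22 | P3 22-23 | P4 23-24 | P5 24-25 | P7 25-26 | P1 26-27 | P2 27-28 | P3 28-29 | P4 29-30 | P5 30-31 | P7 31-32 | P1 32-33 | P2 33-34 | P3 34-35 | P4 35-36 | P5 36-37 | P7 37-38 | P1 38-39 | P2 39-40 | P4 40-41 | P5 41-42 | P7 42-43 | P1 43-44 | P2 44-45 | P4 45-46 | P5 46-47 | P7 47-48 | P1 48-49 | P2 49-50 | P4 50-51 | P5 51-52 | P1 52-53 | P2 53-54 | P4 54-55 | P5 55-56 | P1 56-57 | P2 57-58 | P4 58-59 | P5 59-60 | P1 60-61 | P2 61-62 | P4 62-63 | P5 63-64 | P1 64-65 | P2 65-68 |
Completion: P1=65  P2=68  P3=35  P4=63  P5=64  P6=13  P7=48
Turnaround (C−A): P1=65  P2=68  P3=35  P4=63  P5=64  P6=13  P7=48
Waiting times: P1=52, P2=53, P3=29, P4=51, P5=52, P6=11, P7=40
Average waiting = (52+53+29+51+52+11+40) / 7 = 288/7 = 41.14

41.14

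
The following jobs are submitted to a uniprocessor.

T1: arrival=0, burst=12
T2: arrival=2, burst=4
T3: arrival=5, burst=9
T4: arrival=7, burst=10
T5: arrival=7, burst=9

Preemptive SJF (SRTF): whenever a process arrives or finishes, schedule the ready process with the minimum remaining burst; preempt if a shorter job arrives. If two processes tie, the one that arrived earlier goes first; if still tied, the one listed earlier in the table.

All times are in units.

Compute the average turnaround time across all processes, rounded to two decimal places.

20.40

Schedule: | T1 0-2 | T2 2-6 | T3 6-15 | T5 15-24 | T1 24-34 | T4 34-44 |
Completion: T1=34  T2=6  T3=15  T4=44  T5=24
Turnaround times: T1=34, T2=4, T3=10, T4=37, T5=17
Average turnaround = (34+4+10+37+17) / 5 = 102/5 = 20.40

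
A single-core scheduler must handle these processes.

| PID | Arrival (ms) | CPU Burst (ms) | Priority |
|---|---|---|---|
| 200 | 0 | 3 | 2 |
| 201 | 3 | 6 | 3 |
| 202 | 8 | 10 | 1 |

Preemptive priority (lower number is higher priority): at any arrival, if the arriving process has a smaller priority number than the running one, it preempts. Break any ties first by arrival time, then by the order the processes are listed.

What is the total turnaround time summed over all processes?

Timeline: | 200 0-3 | 201 3-8 | 202 8-18 | 201 18-19 |
Completion: 200=3  201=19  202=18
Turnaround (C−A): 200=3  201=16  202=10
Turnaround = completion − arrival: 200=3, 201=16, 202=10
Total turnaround = 3 + 16 + 10 = 29

29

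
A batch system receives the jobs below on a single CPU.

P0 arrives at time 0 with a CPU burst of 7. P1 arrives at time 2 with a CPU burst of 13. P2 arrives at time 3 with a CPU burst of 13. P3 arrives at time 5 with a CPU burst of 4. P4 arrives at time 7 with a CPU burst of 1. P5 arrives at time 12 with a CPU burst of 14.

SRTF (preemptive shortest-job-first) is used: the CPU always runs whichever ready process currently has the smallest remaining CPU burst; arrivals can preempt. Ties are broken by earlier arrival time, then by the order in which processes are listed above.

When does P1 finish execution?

Gantt: | P0 0-7 | P4 7-8 | P3 8-12 | P1 12-25 | P2 25-38 | P5 38-52 |
Completion: P0=7  P1=25  P2=38  P3=12  P4=8  P5=52
Turnaround (C−A): P0=7  P1=23  P2=35  P3=7  P4=1  P5=40

25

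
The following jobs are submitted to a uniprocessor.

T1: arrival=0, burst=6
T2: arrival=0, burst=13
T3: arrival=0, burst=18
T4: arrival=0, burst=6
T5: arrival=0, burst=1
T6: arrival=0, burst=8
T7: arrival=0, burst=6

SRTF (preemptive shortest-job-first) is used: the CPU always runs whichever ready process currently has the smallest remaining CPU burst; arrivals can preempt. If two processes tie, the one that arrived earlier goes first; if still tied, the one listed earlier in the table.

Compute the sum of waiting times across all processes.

Gantt: | T5 0-1 | T1 1-7 | T4 7-13 | T7 13-19 | T6 19-27 | T2 27-40 | T3 40-58 |
Completion: T1=7  T2=40  T3=58  T4=13  T5=1  T6=27  T7=19
Turnaround (C−A): T1=7  T2=40  T3=58  T4=13  T5=1  T6=27  T7=19
Waiting = turnaround − burst: T1=1, T2=27, T3=40, T4=7, T5=0, T6=19, T7=13
Total waiting = 1 + 27 + 40 + 7 + 0 + 19 + 13 = 107

107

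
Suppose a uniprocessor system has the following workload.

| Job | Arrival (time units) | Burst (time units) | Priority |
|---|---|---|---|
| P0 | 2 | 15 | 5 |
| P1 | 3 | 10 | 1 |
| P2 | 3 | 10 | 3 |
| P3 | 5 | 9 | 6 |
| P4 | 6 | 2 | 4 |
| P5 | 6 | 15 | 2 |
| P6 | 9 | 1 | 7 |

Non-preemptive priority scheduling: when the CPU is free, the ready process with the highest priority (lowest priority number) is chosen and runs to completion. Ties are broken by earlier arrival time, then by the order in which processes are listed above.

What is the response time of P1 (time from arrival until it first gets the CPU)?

Timeline: | idle 0-2 | P0 2-17 | P1 17-27 | P5 27-42 | P2 42-52 | P4 52-54 | P3 54-63 | P6 63-64 |
Completion: P0=17  P1=27  P2=52  P3=63  P4=54  P5=42  P6=64
Turnaround (C−A): P0=15  P1=24  P2=49  P3=58  P4=48  P5=36  P6=55
Response(P1) = first start − arrival = 17 − 3 = 14

14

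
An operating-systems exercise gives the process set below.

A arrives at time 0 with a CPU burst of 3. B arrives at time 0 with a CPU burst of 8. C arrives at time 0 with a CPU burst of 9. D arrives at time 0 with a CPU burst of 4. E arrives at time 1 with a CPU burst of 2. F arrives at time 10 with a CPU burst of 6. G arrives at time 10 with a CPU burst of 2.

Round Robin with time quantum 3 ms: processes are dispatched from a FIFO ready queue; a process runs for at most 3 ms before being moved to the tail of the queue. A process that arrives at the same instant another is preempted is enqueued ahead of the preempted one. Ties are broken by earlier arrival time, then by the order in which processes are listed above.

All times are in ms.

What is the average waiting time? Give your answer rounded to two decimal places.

15.14

Schedule: | A 0-3 | B 3-6 | C 6-9 | D 9-12 | E 12-14 | B 14-17 | C 17-20 | F 20-23 | G 23-25 | D 25-26 | B 26-28 | C 28-31 | F 31-34 |
Completion: A=3  B=28  C=31  D=26  E=14  F=34  G=25
Waiting times: A=0, B=20, C=22, D=22, E=11, F=18, G=13
Average waiting = (0+20+22+22+11+18+13) / 7 = 106/7 = 15.14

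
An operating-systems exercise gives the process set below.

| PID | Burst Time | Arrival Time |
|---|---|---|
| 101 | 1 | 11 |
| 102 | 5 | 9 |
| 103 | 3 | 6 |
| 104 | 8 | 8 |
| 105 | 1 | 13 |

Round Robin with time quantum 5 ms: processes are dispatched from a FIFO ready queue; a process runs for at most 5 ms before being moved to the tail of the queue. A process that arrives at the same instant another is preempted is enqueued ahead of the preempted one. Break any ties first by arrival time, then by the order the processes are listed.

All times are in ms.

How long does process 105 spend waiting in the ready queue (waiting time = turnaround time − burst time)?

7

Timeline: | idle 0-6 | 103 6-9 | 104 9-14 | 102 14-19 | 101 19-20 | 105 20-21 | 104 21-24 |
Completion: 101=20  102=19  103=9  104=24  105=21
Turnaround (C−A): 101=9  102=10  103=3  104=16  105=8
Waiting(105) = turnaround − burst = 8 − 1 = 7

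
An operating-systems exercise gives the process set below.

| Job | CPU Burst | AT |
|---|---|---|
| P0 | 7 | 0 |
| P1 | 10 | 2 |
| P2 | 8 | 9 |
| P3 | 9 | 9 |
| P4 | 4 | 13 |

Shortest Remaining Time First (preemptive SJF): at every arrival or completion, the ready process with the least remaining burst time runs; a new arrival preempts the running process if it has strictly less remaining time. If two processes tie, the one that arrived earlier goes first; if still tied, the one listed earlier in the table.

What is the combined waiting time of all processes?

41

Gantt: | P0 0-7 | P1 7-17 | P4 17-21 | P2 21-29 | P3 29-38 |
Completion: P0=7  P1=17  P2=29  P3=38  P4=21
Waiting = turnaround − burst: P0=0, P1=5, P2=12, P3=20, P4=4
Total waiting = 0 + 5 + 12 + 20 + 4 = 41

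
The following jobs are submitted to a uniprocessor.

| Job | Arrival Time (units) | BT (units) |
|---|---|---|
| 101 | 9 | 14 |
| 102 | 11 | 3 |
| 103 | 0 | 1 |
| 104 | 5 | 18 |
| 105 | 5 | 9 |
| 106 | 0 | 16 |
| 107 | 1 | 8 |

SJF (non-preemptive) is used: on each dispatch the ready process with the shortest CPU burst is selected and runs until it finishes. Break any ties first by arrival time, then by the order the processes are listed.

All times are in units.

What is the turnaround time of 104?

Timeline: | 103 0-1 | 107 1-9 | 105 9-18 | 102 18-21 | 101 21-35 | 106 35-51 | 104 51-69 |
Completion: 101=35  102=21  103=1  104=69  105=18  106=51  107=9
Turnaround(104) = completion − arrival = 69 − 5 = 64

64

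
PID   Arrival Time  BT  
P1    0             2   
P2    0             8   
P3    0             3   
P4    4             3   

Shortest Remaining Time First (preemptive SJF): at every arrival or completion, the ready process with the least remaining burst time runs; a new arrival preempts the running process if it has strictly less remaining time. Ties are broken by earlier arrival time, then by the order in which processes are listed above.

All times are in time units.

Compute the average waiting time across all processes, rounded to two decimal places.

2.75

Schedule: | P1 0-2 | P3 2-5 | P4 5-8 | P2 8-16 |
Completion: P1=2  P2=16  P3=5  P4=8
Turnaround (C−A): P1=2  P2=16  P3=5  P4=4
Waiting times: P1=0, P2=8, P3=2, P4=1
Average waiting = (0+8+2+1) / 4 = 11/4 = 2.75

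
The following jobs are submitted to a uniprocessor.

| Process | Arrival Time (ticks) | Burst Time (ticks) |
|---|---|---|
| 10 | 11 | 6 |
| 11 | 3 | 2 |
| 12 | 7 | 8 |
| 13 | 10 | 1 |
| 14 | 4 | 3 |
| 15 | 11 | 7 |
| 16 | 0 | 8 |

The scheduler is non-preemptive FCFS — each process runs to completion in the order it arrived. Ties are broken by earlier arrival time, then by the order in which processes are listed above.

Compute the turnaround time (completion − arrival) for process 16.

8

Gantt: | 16 0-8 | 11 8-10 | 14 10-13 | 12 13-21 | 13 21-22 | 10 22-28 | 15 28-35 |
Completion: 10=28  11=10  12=21  13=22  14=13  15=35  16=8
Turnaround (C−A): 10=17  11=7  12=14  13=12  14=9  15=24  16=8
Turnaround(16) = completion − arrival = 8 − 0 = 8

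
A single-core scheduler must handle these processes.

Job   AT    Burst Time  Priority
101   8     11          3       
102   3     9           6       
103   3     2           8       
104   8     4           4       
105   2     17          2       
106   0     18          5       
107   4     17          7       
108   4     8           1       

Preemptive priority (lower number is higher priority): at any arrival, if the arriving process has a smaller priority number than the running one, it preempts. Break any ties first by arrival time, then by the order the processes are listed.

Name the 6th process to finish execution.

102

Gantt: | 106 0-2 | 105 2-4 | 108 4-12 | 105 12-27 | 101 27-38 | 104 38-42 | 106 42-58 | 102 58-67 | 107 67-84 | 103 84-86 |
Completion: 101=38  102=67  103=86  104=42  105=27  106=58  107=84  108=12
Turnaround (C−A): 101=30  102=64  103=83  104=34  105=25  106=58  107=80  108=8
Finish order: 108 → 105 → 101 → 104 → 106 → 102 → 107 → 103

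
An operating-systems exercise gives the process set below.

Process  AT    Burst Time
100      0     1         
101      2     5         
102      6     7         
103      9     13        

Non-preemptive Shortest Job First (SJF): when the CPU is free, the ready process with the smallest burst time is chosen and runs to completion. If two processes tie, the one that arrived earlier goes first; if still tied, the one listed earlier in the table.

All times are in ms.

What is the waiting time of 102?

Timeline: | 100 0-1 | idle 1-2 | 101 2-7 | 102 7-14 | 103 14-27 |
Completion: 100=1  101=7  102=14  103=27
Waiting(102) = turnaround − burst = 8 − 7 = 1

1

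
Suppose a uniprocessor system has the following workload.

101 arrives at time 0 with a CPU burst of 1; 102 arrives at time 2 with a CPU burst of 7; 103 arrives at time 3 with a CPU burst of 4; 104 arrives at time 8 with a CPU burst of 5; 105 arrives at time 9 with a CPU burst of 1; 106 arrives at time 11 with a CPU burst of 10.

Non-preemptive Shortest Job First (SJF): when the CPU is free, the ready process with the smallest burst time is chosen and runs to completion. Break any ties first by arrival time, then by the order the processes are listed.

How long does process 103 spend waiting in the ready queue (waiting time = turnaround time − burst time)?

7

Timeline: | 101 0-1 | idle 1-2 | 102 2-9 | 105 9-10 | 103 10-14 | 104 14-19 | 106 19-29 |
Completion: 101=1  102=9  103=14  104=19  105=10  106=29
Waiting(103) = turnaround − burst = 11 − 4 = 7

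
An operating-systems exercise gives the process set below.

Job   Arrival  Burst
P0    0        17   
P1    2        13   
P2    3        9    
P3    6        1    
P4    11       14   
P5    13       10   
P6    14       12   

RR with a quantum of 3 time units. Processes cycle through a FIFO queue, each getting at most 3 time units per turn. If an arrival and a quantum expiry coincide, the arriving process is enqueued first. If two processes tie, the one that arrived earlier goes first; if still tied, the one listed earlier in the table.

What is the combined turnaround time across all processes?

357

Schedule: | P0 0-3 | P1 3-6 | P2 6-9 | P0 9-12 | P3 12-13 | P1 13-16 | P2 16-19 | P4 19-22 | P0 22-25 | P5 25-28 | P6 28-31 | P1 31-34 | P2 34-37 | P4 37-40 | P0 40-43 | P5 43-46 | P6 46-49 | P1 49-52 | P4 52-55 | P0 55-58 | P5 58-61 | P6 61-64 | P1 64-65 | P4 65-68 | P0 68-70 | P5 70-71 | P6 71-74 | P4 74-76 |
Completion: P0=70  P1=65  P2=37  P3=13  P4=76  P5=71  P6=74
Turnaround (C−A): P0=70  P1=63  P2=34  P3=7  P4=65  P5=58  P6=60
Turnaround = completion − arrival: P0=70, P1=63, P2=34, P3=7, P4=65, P5=58, P6=60
Total turnaround = 70 + 63 + 34 + 7 + 65 + 58 + 60 = 357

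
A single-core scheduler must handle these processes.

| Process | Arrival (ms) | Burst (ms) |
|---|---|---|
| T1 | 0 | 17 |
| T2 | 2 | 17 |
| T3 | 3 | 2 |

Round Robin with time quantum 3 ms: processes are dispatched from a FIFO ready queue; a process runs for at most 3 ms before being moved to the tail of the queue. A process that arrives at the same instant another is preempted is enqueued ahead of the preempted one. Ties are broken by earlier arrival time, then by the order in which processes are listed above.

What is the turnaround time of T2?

Schedule: | T1 0-3 | T2 3-6 | T3 6-8 | T1 8-11 | T2 11-14 | T1 14-17 | T2 17-20 | T1 20-23 | T2 23-26 | T1 26-29 | T2 29-32 | T1 32-34 | T2 34-36 |
Completion: T1=34  T2=36  T3=8
Turnaround(T2) = completion − arrival = 36 − 2 = 34

34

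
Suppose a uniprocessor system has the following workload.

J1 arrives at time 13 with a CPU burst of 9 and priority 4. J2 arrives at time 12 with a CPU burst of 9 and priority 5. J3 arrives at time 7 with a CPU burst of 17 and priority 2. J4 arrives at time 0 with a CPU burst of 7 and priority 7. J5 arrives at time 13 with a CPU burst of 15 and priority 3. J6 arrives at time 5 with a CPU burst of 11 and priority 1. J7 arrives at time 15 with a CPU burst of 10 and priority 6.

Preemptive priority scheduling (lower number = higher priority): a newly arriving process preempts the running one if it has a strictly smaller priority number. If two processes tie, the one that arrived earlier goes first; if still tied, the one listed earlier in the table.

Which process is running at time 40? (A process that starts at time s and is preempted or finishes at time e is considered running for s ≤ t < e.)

J5

Timeline: | J4 0-5 | J6 5-16 | J3 16-33 | J5 33-48 | J1 48-57 | J2 57-66 | J7 66-76 | J4 76-78 |
Completion: J1=57  J2=66  J3=33  J4=78  J5=48  J6=16  J7=76
Turnaround (C−A): J1=44  J2=54  J3=26  J4=78  J5=35  J6=11  J7=61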